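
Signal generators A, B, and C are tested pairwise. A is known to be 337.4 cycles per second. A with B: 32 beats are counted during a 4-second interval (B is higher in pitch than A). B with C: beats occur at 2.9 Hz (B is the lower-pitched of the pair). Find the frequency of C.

A–B: Beat frequency = 32/4 = 8 Hz.
B is above A, so f_B = 337.4 + 8 = 345.4 Hz.
C is above B, so f_C = 345.4 + 2.9 = 348.3 Hz.

348.3 Hz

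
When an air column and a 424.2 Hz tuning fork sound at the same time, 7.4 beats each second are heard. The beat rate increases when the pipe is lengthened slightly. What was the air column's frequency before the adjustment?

|f − 424.2| = 7.4, so the air column was at either 416.8 Hz or 431.6 Hz.
A longer pipe has a lower fundamental; the adjustment lowers the air column's frequency.
The beat rate rose, so the adjustment moved the air column further from 424.2 Hz — it was already below the reference.

416.8 Hz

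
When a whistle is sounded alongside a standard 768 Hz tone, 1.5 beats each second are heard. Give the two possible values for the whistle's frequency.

|f − 768| = 1.5, so f = 768 ± 1.5.

766.5 Hz or 769.5 Hz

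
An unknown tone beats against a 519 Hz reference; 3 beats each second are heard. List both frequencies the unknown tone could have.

|f − 519| = 3, so f = 519 ± 3.

516 Hz or 522 Hz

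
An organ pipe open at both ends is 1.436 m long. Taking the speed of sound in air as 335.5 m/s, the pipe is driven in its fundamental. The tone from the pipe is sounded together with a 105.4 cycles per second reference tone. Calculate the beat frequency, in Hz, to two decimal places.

Open pipe: f_n = n·v/(2L) = 1·335.5/(2·1.436) = 116.8175 Hz.
f_beat = |116.8175 − 105.4| = 11.42 Hz.

11.42 Hz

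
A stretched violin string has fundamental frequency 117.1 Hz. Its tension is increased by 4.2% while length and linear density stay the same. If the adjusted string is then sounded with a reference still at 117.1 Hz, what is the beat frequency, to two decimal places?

For a string, f ∝ √T, so the new frequency is 117.1·√1.042 = 119.5338 Hz.
f_beat = |119.5338 − 117.1| = 2.43 Hz.

2.43 Hz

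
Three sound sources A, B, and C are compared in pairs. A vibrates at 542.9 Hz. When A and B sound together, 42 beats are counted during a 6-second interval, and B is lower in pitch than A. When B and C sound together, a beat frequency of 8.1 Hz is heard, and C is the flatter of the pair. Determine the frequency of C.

A–B: Beat frequency = 42/6 = 7 Hz.
B is below A, so f_B = 542.9 − 7 = 535.9 Hz.
C is below B, so f_C = 535.9 − 8.1 = 527.8 Hz.

527.8 Hz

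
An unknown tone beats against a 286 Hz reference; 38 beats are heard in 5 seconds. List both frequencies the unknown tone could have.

278.4 Hz or 293.6 Hz

Beat frequency = 38/5 = 7.6 Hz.
|f − 286| = 7.6, so f = 286 ± 7.6.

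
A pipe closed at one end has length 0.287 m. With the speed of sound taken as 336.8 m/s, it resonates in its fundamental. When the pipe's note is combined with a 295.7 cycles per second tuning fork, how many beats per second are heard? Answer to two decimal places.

2.32 Hz

Closed pipe (odd harmonics): f_n = n·v/(4L) = 1·336.8/(4·0.287) = 293.3798 Hz.
f_beat = |293.3798 − 295.7| = 2.32 Hz.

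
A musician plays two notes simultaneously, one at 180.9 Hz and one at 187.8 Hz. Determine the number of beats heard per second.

f_beat = |f₁ − f₂|.
|180.9 − 187.8| = 6.9 Hz.

6.9 Hz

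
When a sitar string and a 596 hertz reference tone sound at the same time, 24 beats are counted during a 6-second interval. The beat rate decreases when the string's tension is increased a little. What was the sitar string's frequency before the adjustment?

Beat frequency = 24/6 = 4 Hz.
|f − 596| = 4, so the sitar string was at either 592 Hz or 600 Hz.
Higher tension means higher frequency; the adjustment raises the sitar string's frequency.
The beat rate fell, so the adjustment moved the sitar string toward 596 Hz — it must have started below the reference.

592 Hz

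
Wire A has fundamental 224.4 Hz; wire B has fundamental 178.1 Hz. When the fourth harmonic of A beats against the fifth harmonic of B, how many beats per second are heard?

7.1 Hz

Fourth harmonic of the first: 4·224.4 = 897.6 Hz.
Fifth harmonic of the second: 5·178.1 = 890.5 Hz.
f_beat = |897.6 − 890.5| = 7.1 Hz.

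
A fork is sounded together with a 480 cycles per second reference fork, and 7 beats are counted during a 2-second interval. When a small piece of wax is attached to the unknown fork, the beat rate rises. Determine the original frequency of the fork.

476.5 Hz

Beat frequency = 7/2 = 3.5 Hz.
|f − 480| = 3.5, so the fork was at either 476.5 Hz or 483.5 Hz.
Loading a fork with wax lowers its frequency; the adjustment lowers the fork's frequency.
The beat rate rose, so the adjustment moved the fork further from 480 Hz — it was already below the reference.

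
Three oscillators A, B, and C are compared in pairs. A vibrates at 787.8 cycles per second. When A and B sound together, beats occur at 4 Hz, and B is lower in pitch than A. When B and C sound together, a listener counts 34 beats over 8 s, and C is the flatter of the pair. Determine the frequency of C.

B is below A, so f_B = 787.8 − 4 = 783.8 Hz.
B–C: Beat frequency = 34/8 = 4.25 Hz.
C is below B, so f_C = 783.8 − 4.25 = 779.55 Hz.

779.55 Hz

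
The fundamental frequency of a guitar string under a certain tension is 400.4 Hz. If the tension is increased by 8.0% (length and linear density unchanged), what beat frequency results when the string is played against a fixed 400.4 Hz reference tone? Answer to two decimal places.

For a string, f ∝ √T, so the new frequency is 400.4·√1.080 = 416.1079 Hz.
f_beat = |416.1079 − 400.4| = 15.71 Hz.

15.71 Hz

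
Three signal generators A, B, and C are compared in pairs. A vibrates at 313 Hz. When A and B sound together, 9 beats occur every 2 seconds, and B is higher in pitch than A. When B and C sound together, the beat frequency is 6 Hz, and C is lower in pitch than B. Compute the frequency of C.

A–B: Beat frequency = 9/2 = 4.5 Hz.
B is above A, so f_B = 313 + 4.5 = 317.5 Hz.
C is below B, so f_C = 317.5 − 6 = 311.5 Hz.

311.5 Hz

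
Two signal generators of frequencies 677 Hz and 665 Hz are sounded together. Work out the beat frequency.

Beats arise from superposition of two nearby frequencies; the beat rate is |f₁ − f₂|.
|677 − 665| = 12 Hz.

12 Hz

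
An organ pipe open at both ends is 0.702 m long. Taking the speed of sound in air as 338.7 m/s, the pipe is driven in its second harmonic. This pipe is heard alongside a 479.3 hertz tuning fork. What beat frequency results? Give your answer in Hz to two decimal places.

Open pipe: f_n = n·v/(2L) = 2·338.7/(2·0.702) = 482.4786 Hz.
f_beat = |482.4786 − 479.3| = 3.18 Hz.

3.18 Hz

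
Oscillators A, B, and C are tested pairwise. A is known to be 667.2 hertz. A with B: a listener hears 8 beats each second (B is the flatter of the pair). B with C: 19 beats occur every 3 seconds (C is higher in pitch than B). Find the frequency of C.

B is below A, so f_B = 667.2 − 8 = 659.2 Hz.
B–C: Beat frequency = 19/3 = 6.3333 Hz.
C is above B, so f_C = 659.2 + 6.3333 = 665.5333 Hz.

665.5333 Hz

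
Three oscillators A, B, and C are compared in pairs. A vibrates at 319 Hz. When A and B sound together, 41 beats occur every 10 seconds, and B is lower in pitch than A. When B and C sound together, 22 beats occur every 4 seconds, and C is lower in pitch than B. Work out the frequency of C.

A–B: Beat frequency = 41/10 = 4.1 Hz.
B is below A, so f_B = 319 − 4.1 = 314.9 Hz.
B–C: Beat frequency = 22/4 = 5.5 Hz.
C is below B, so f_C = 314.9 − 5.5 = 309.4 Hz.

309.4 Hz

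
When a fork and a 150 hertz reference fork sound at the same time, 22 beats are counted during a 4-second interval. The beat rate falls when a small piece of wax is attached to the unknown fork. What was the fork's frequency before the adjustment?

Beat frequency = 22/4 = 5.5 Hz.
|f − 150| = 5.5, so the fork was at either 144.5 Hz or 155.5 Hz.
Loading a fork with wax lowers its frequency; the adjustment lowers the fork's frequency.
The beat rate fell, so the adjustment moved the fork toward 150 Hz — it must have started above the reference.

155.5 Hz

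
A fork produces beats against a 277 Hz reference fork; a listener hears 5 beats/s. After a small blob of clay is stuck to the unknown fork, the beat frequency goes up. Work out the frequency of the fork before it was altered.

272 Hz

|f − 277| = 5, so the fork was at either 272 Hz or 282 Hz.
Adding mass to a fork lowers its frequency; the adjustment lowers the fork's frequency.
The beat rate rose, so the adjustment moved the fork further from 277 Hz — it was already below the reference.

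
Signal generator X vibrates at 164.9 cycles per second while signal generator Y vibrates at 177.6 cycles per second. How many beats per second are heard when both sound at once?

The beat frequency equals the magnitude of the frequency difference.
|164.9 − 177.6| = 12.7 Hz.

12.7 Hz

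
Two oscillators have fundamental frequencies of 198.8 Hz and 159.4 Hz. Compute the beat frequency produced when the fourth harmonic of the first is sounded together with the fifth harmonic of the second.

Fourth harmonic of the first: 4·198.8 = 795.2 Hz.
Fifth harmonic of the second: 5·159.4 = 797.0 Hz.
f_beat = |795.2 − 797.0| = 1.8 Hz.

1.8 Hz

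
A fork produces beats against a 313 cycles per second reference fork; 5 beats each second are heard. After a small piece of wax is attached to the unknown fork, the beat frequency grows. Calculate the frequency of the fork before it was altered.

308 Hz

|f − 313| = 5, so the fork was at either 308 Hz or 318 Hz.
Loading a fork with wax lowers its frequency; the adjustment lowers the fork's frequency.
The beat rate rose, so the adjustment moved the fork further from 313 Hz — it was already below the reference.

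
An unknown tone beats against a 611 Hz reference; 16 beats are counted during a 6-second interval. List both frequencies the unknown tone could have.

608.3333 Hz or 613.6667 Hz

Beat frequency = 16/6 = 2.6667 Hz.
|f − 611| = 2.6667, so f = 611 ± 2.6667.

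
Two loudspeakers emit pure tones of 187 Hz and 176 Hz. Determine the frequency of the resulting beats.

f_beat = |f₁ − f₂|.
|187 − 176| = 11 Hz.

11 Hz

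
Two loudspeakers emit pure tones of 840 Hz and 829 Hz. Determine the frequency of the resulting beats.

11 Hz

The beat frequency equals the magnitude of the frequency difference.
|840 − 829| = 11 Hz.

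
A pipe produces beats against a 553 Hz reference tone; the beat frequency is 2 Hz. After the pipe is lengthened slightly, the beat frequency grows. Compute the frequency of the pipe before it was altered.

551 Hz

|f − 553| = 2, so the pipe was at either 551 Hz or 555 Hz.
A longer pipe has a lower fundamental; the adjustment lowers the pipe's frequency.
The beat rate rose, so the adjustment moved the pipe further from 553 Hz — it was already below the reference.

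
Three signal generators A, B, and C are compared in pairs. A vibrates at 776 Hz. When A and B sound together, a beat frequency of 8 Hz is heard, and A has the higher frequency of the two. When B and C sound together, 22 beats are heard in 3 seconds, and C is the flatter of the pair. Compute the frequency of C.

760.6667 Hz

B is below A, so f_B = 776 − 8 = 768 Hz.
B–C: Beat frequency = 22/3 = 7.3333 Hz.
C is below B, so f_C = 768 − 7.3333 = 760.6667 Hz.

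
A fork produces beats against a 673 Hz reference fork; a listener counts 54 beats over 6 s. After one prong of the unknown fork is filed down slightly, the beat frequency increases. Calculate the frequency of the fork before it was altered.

682 Hz

Beat frequency = 54/6 = 9 Hz.
|f − 673| = 9, so the fork was at either 664 Hz or 682 Hz.
Filing a prong removes mass and raises the fork's frequency; the adjustment raises the fork's frequency.
The beat rate rose, so the adjustment moved the fork further from 673 Hz — it was already above the reference.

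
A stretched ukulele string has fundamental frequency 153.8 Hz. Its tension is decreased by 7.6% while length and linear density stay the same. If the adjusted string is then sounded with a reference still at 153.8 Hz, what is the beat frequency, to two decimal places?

For a string, f ∝ √T, so the new frequency is 153.8·√0.924 = 147.8401 Hz.
f_beat = |147.8401 − 153.8| = 5.96 Hz.

5.96 Hz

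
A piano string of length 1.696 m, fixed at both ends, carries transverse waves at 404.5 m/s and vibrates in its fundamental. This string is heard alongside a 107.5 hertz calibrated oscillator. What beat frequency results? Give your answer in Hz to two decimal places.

11.75 Hz

For a string fixed at both ends, f_n = n·v/(2L) = 1·404.5/(2·1.696) = 119.2512 Hz.
f_beat = |119.2512 − 107.5| = 11.75 Hz.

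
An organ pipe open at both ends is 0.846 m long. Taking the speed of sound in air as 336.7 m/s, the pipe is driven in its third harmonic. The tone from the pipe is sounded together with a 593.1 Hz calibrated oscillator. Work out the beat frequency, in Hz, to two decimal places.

Open pipe: f_n = n·v/(2L) = 3·336.7/(2·0.846) = 596.9858 Hz.
f_beat = |596.9858 − 593.1| = 3.89 Hz.

3.89 Hz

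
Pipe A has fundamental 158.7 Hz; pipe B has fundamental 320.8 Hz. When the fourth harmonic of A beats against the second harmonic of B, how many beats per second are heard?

Fourth harmonic of the first: 4·158.7 = 634.8 Hz.
Second harmonic of the second: 2·320.8 = 641.6 Hz.
f_beat = |634.8 − 641.6| = 6.8 Hz.

6.8 Hz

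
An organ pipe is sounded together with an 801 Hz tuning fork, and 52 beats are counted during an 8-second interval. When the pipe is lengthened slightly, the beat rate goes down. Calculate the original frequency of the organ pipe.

807.5 Hz

Beat frequency = 52/8 = 6.5 Hz.
|f − 801| = 6.5, so the organ pipe was at either 794.5 Hz or 807.5 Hz.
A longer pipe has a lower fundamental; the adjustment lowers the organ pipe's frequency.
The beat rate fell, so the adjustment moved the organ pipe toward 801 Hz — it must have started above the reference.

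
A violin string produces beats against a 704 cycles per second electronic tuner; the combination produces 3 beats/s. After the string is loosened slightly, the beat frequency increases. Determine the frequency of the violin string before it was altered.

701 Hz

|f − 704| = 3, so the violin string was at either 701 Hz or 707 Hz.
Reducing tension lowers a string's frequency; the adjustment lowers the violin string's frequency.
The beat rate rose, so the adjustment moved the violin string further from 704 Hz — it was already below the reference.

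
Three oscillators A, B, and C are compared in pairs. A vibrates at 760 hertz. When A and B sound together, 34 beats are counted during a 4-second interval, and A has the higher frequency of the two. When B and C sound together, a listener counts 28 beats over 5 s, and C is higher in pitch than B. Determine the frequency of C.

A–B: Beat frequency = 34/4 = 8.5 Hz.
B is below A, so f_B = 760 − 8.5 = 751.5 Hz.
B–C: Beat frequency = 28/5 = 5.6 Hz.
C is above B, so f_C = 751.5 + 5.6 = 757.1 Hz.

757.1 Hz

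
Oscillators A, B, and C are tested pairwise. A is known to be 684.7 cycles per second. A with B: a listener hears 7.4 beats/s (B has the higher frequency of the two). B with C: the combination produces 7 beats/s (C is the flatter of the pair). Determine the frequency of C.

685.1 Hz

B is above A, so f_B = 684.7 + 7.4 = 692.1 Hz.
C is below B, so f_C = 692.1 − 7 = 685.1 Hz.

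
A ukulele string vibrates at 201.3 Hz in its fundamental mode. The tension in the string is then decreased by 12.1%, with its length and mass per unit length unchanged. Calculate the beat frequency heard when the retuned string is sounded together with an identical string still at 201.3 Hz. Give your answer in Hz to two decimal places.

12.57 Hz

For a string, f ∝ √T, so the new frequency is 201.3·√0.879 = 188.7288 Hz.
f_beat = |188.7288 − 201.3| = 12.57 Hz.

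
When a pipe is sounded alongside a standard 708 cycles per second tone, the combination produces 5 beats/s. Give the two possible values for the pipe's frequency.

703 Hz or 713 Hz

|f − 708| = 5, so f = 708 ± 5.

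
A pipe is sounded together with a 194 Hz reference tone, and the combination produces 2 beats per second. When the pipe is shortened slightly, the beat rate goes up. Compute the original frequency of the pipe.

196 Hz

|f − 194| = 2, so the pipe was at either 192 Hz or 196 Hz.
A shorter pipe has a higher fundamental; the adjustment raises the pipe's frequency.
The beat rate rose, so the adjustment moved the pipe further from 194 Hz — it was already above the reference.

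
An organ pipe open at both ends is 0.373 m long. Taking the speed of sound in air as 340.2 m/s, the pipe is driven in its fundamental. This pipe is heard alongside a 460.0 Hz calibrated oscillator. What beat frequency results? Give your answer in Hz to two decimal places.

Open pipe: f_n = n·v/(2L) = 1·340.2/(2·0.373) = 456.0322 Hz.
f_beat = |456.0322 − 460.0| = 3.97 Hz.

3.97 Hz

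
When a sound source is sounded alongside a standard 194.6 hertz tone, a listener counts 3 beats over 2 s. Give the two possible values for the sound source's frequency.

193.1 Hz or 196.1 Hz

Beat frequency = 3/2 = 1.5 Hz.
|f − 194.6| = 1.5, so f = 194.6 ± 1.5.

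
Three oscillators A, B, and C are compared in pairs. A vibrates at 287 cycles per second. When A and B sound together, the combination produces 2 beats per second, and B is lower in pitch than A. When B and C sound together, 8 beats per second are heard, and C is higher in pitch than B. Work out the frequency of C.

B is below A, so f_B = 287 − 2 = 285 Hz.
C is above B, so f_C = 285 + 8 = 293 Hz.

293 Hz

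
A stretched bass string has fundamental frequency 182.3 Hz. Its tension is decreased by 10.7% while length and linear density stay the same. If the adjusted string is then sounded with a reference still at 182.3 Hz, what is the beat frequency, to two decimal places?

For a string, f ∝ √T, so the new frequency is 182.3·√0.893 = 172.2711 Hz.
f_beat = |172.2711 − 182.3| = 10.03 Hz.

10.03 Hz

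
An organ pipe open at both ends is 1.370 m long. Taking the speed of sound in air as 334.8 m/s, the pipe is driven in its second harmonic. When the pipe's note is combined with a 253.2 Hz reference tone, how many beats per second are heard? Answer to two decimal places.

8.82 Hz

Open pipe: f_n = n·v/(2L) = 2·334.8/(2·1.370) = 244.3796 Hz.
f_beat = |244.3796 − 253.2| = 8.82 Hz.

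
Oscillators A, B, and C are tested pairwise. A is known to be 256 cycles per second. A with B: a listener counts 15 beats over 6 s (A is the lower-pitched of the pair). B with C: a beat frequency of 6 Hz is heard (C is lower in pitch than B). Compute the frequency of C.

A–B: Beat frequency = 15/6 = 2.5 Hz.
B is above A, so f_B = 256 + 2.5 = 258.5 Hz.
C is below B, so f_C = 258.5 − 6 = 252.5 Hz.

252.5 Hz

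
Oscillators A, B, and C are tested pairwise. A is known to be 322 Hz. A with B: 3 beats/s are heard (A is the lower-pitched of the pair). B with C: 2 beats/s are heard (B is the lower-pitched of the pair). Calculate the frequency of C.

B is above A, so f_B = 322 + 3 = 325 Hz.
C is above B, so f_C = 325 + 2 = 327 Hz.

327 Hz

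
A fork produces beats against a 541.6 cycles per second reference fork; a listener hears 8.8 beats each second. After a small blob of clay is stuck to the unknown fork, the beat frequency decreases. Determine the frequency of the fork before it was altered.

|f − 541.6| = 8.8, so the fork was at either 532.8 Hz or 550.4 Hz.
Adding mass to a fork lowers its frequency; the adjustment lowers the fork's frequency.
The beat rate fell, so the adjustment moved the fork toward 541.6 Hz — it must have started above the reference.

550.4 Hz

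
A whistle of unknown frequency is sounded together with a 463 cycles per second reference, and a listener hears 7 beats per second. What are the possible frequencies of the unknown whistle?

456 Hz or 470 Hz

|f − 463| = 7, so f = 463 ± 7.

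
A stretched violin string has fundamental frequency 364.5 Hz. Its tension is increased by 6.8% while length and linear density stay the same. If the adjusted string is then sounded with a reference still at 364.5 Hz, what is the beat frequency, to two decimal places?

For a string, f ∝ √T, so the new frequency is 364.5·√1.068 = 376.6892 Hz.
f_beat = |376.6892 − 364.5| = 12.19 Hz.

12.19 Hz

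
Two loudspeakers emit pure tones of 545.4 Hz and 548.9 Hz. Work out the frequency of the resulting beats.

3.5 Hz

Beats arise from superposition of two nearby frequencies; the beat rate is |f₁ − f₂|.
|545.4 − 548.9| = 3.5 Hz.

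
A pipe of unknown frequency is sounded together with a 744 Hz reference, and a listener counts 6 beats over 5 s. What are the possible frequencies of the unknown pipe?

742.8 Hz or 745.2 Hz

Beat frequency = 6/5 = 1.2 Hz.
|f − 744| = 1.2, so f = 744 ± 1.2.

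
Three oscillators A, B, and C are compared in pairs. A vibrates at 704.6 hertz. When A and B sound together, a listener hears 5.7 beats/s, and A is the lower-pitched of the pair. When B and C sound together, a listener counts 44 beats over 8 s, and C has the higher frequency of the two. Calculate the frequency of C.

715.8 Hz

B is above A, so f_B = 704.6 + 5.7 = 710.3 Hz.
B–C: Beat frequency = 44/8 = 5.5 Hz.
C is above B, so f_C = 710.3 + 5.5 = 715.8 Hz.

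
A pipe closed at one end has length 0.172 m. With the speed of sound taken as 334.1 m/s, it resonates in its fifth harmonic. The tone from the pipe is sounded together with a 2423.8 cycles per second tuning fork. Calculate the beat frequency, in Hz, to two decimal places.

4.25 Hz

Closed pipe (odd harmonics): f_n = n·v/(4L) = 5·334.1/(4·0.172) = 2428.0523 Hz.
f_beat = |2428.0523 − 2423.8| = 4.25 Hz.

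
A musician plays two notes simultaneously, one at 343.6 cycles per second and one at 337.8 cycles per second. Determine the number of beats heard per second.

f_beat = |f₁ − f₂|.
|343.6 − 337.8| = 5.8 Hz.

5.8 Hz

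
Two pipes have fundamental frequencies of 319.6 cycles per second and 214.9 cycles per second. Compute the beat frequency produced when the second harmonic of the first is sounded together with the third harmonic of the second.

5.5 Hz

Second harmonic of the first: 2·319.6 = 639.2 Hz.
Third harmonic of the second: 3·214.9 = 644.7 Hz.
f_beat = |639.2 − 644.7| = 5.5 Hz.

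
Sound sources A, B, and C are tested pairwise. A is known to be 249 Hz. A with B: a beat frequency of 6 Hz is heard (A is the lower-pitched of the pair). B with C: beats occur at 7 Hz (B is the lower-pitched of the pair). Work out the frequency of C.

262 Hz

B is above A, so f_B = 249 + 6 = 255 Hz.
C is above B, so f_C = 255 + 7 = 262 Hz.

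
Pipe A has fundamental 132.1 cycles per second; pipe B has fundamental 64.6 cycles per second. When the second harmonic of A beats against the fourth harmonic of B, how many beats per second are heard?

5.8 Hz

Second harmonic of the first: 2·132.1 = 264.2 Hz.
Fourth harmonic of the second: 4·64.6 = 258.4 Hz.
f_beat = |264.2 − 258.4| = 5.8 Hz.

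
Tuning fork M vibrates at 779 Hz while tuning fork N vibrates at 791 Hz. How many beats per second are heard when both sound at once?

12 Hz

The beat frequency equals the magnitude of the frequency difference.
|779 − 791| = 12 Hz.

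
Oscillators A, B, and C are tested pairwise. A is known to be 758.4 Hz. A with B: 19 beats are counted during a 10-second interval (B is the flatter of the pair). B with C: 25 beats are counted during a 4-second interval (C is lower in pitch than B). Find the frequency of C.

A–B: Beat frequency = 19/10 = 1.9 Hz.
B is below A, so f_B = 758.4 − 1.9 = 756.5 Hz.
B–C: Beat frequency = 25/4 = 6.25 Hz.
C is below B, so f_C = 756.5 − 6.25 = 750.25 Hz.

750.25 Hz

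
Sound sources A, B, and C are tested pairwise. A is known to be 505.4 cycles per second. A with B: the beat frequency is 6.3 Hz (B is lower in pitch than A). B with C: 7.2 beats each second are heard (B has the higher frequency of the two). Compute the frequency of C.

491.9 Hz

B is below A, so f_B = 505.4 − 6.3 = 499.1 Hz.
C is below B, so f_C = 499.1 − 7.2 = 491.9 Hz.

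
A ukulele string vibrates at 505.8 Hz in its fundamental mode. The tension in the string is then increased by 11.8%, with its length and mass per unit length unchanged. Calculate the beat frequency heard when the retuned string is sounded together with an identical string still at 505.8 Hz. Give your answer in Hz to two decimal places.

29.01 Hz

For a string, f ∝ √T, so the new frequency is 505.8·√1.118 = 534.8103 Hz.
f_beat = |534.8103 − 505.8| = 29.01 Hz.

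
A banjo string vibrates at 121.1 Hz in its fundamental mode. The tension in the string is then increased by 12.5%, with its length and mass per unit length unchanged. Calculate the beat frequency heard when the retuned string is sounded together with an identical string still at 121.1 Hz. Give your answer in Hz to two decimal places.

7.35 Hz

For a string, f ∝ √T, so the new frequency is 121.1·√1.125 = 128.4459 Hz.
f_beat = |128.4459 − 121.1| = 7.35 Hz.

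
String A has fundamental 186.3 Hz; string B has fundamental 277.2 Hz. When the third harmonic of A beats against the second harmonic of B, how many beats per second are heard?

4.5 Hz

Third harmonic of the first: 3·186.3 = 558.9 Hz.
Second harmonic of the second: 2·277.2 = 554.4 Hz.
f_beat = |558.9 − 554.4| = 4.5 Hz.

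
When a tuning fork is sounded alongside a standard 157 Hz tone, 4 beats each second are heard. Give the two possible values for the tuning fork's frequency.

|f − 157| = 4, so f = 157 ± 4.

153 Hz or 161 Hz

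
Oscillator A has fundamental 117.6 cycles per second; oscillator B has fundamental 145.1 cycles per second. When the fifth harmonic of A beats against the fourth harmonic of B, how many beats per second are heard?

7.6 Hz

Fifth harmonic of the first: 5·117.6 = 588.0 Hz.
Fourth harmonic of the second: 4·145.1 = 580.4 Hz.
f_beat = |588.0 − 580.4| = 7.6 Hz.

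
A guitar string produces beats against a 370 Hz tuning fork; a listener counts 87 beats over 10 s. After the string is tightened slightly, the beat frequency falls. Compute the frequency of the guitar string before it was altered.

Beat frequency = 87/10 = 8.7 Hz.
|f − 370| = 8.7, so the guitar string was at either 361.3 Hz or 378.7 Hz.
Increasing tension raises a string's frequency; the adjustment raises the guitar string's frequency.
The beat rate fell, so the adjustment moved the guitar string toward 370 Hz — it must have started below the reference.

361.3 Hz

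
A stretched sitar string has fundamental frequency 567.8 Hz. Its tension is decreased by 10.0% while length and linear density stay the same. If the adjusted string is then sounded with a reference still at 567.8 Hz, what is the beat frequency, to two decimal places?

For a string, f ∝ √T, so the new frequency is 567.8·√0.900 = 538.6624 Hz.
f_beat = |538.6624 − 567.8| = 29.14 Hz.

29.14 Hz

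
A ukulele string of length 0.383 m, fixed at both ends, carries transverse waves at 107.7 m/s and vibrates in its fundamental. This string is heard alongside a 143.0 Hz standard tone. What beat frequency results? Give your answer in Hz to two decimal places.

2.40 Hz

For a string fixed at both ends, f_n = n·v/(2L) = 1·107.7/(2·0.383) = 140.6005 Hz.
f_beat = |140.6005 − 143.0| = 2.40 Hz.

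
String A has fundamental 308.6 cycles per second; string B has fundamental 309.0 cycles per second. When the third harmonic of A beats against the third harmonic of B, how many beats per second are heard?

1.2 Hz

Third harmonic of the first: 3·308.6 = 925.8 Hz.
Third harmonic of the second: 3·309.0 = 927.0 Hz.
f_beat = |925.8 − 927.0| = 1.2 Hz.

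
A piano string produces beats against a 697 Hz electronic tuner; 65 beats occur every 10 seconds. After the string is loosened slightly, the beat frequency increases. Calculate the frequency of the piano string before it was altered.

690.5 Hz

Beat frequency = 65/10 = 6.5 Hz.
|f − 697| = 6.5, so the piano string was at either 690.5 Hz or 703.5 Hz.
Reducing tension lowers a string's frequency; the adjustment lowers the piano string's frequency.
The beat rate rose, so the adjustment moved the piano string further from 697 Hz — it was already below the reference.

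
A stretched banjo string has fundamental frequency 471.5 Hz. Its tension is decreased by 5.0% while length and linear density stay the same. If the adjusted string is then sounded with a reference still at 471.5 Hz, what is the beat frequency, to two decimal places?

For a string, f ∝ √T, so the new frequency is 471.5·√0.950 = 459.5614 Hz.
f_beat = |459.5614 − 471.5| = 11.94 Hz.

11.94 Hz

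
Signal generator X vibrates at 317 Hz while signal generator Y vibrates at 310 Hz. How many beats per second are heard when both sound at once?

7 Hz

Beats arise from superposition of two nearby frequencies; the beat rate is |f₁ − f₂|.
|317 − 310| = 7 Hz.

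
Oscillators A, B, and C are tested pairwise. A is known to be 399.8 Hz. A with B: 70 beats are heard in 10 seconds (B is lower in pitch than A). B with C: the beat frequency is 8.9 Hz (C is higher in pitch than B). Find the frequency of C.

401.7 Hz

A–B: Beat frequency = 70/10 = 7 Hz.
B is below A, so f_B = 399.8 − 7 = 392.8 Hz.
C is above B, so f_C = 392.8 + 8.9 = 401.7 Hz.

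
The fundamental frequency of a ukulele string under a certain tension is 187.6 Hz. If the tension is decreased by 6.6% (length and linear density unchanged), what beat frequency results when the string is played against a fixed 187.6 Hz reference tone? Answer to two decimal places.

For a string, f ∝ √T, so the new frequency is 187.6·√0.934 = 181.3035 Hz.
f_beat = |181.3035 − 187.6| = 6.30 Hz.

6.30 Hz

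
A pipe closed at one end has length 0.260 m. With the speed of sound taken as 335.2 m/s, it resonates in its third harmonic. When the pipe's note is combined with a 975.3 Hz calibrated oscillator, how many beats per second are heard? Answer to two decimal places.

Closed pipe (odd harmonics): f_n = n·v/(4L) = 3·335.2/(4·0.260) = 966.9231 Hz.
f_beat = |966.9231 − 975.3| = 8.38 Hz.

8.38 Hz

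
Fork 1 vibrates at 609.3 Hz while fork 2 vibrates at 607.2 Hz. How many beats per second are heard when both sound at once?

f_beat = |f₁ − f₂|.
|609.3 − 607.2| = 2.1 Hz.

2.1 Hz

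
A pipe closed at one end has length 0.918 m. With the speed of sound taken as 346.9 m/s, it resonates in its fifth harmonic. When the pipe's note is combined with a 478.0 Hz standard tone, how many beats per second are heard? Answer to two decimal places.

5.64 Hz

Closed pipe (odd harmonics): f_n = n·v/(4L) = 5·346.9/(4·0.918) = 472.3584 Hz.
f_beat = |472.3584 − 478.0| = 5.64 Hz.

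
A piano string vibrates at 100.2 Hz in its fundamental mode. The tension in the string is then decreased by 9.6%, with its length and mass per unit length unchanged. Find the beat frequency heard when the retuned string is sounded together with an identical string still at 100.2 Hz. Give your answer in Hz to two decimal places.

4.93 Hz

For a string, f ∝ √T, so the new frequency is 100.2·√0.904 = 95.2691 Hz.
f_beat = |95.2691 − 100.2| = 4.93 Hz.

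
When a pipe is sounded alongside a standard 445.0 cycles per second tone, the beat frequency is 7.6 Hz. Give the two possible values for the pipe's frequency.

|f − 445.0| = 7.6, so f = 445.0 ± 7.6.

437.4 Hz or 452.6 Hz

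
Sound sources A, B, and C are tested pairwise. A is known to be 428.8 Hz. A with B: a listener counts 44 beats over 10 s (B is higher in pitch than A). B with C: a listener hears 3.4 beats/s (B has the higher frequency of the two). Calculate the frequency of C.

A–B: Beat frequency = 44/10 = 4.4 Hz.
B is above A, so f_B = 428.8 + 4.4 = 433.2 Hz.
C is below B, so f_C = 433.2 − 3.4 = 429.8 Hz.

429.8 Hz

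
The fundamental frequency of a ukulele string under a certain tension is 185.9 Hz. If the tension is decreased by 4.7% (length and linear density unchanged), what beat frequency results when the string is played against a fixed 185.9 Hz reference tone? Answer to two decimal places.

For a string, f ∝ √T, so the new frequency is 185.9·√0.953 = 181.4788 Hz.
f_beat = |181.4788 − 185.9| = 4.42 Hz.

4.42 Hz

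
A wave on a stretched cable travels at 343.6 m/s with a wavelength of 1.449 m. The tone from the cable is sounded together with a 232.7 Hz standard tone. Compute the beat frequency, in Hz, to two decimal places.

Source frequency f = v/λ = 343.6/1.449 = 237.1291 Hz.
f_beat = |237.1291 − 232.7| = 4.43 Hz.

4.43 Hz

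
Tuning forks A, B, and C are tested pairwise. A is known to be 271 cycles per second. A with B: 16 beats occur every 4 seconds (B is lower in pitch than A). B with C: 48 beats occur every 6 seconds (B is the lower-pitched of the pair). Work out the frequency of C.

275 Hz

A–B: Beat frequency = 16/4 = 4 Hz.
B is below A, so f_B = 271 − 4 = 267 Hz.
B–C: Beat frequency = 48/6 = 8 Hz.
C is above B, so f_C = 267 + 8 = 275 Hz.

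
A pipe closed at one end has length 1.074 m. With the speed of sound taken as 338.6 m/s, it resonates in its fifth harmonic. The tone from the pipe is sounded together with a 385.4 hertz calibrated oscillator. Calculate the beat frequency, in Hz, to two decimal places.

8.69 Hz

Closed pipe (odd harmonics): f_n = n·v/(4L) = 5·338.6/(4·1.074) = 394.0875 Hz.
f_beat = |394.0875 − 385.4| = 8.69 Hz.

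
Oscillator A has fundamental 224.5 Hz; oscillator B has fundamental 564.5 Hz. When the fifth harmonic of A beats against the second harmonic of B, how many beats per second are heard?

6.5 Hz

Fifth harmonic of the first: 5·224.5 = 1122.5 Hz.
Second harmonic of the second: 2·564.5 = 1129.0 Hz.
f_beat = |1122.5 − 1129.0| = 6.5 Hz.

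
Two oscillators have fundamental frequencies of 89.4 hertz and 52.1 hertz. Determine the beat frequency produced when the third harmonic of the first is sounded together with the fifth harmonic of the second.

7.7 Hz

Third harmonic of the first: 3·89.4 = 268.2 Hz.
Fifth harmonic of the second: 5·52.1 = 260.5 Hz.
f_beat = |268.2 − 260.5| = 7.7 Hz.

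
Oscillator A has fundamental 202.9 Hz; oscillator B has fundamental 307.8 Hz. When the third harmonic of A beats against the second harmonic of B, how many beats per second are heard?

6.9 Hz

Third harmonic of the first: 3·202.9 = 608.7 Hz.
Second harmonic of the second: 2·307.8 = 615.6 Hz.
f_beat = |608.7 − 615.6| = 6.9 Hz.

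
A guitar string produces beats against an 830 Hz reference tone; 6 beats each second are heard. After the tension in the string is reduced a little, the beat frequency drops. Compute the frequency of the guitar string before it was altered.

836 Hz

|f − 830| = 6, so the guitar string was at either 824 Hz or 836 Hz.
Lower tension means lower frequency; the adjustment lowers the guitar string's frequency.
The beat rate fell, so the adjustment moved the guitar string toward 830 Hz — it must have started above the reference.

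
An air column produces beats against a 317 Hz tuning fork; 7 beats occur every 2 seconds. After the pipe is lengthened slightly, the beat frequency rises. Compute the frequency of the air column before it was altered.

Beat frequency = 7/2 = 3.5 Hz.
|f − 317| = 3.5, so the air column was at either 313.5 Hz or 320.5 Hz.
A longer pipe has a lower fundamental; the adjustment lowers the air column's frequency.
The beat rate rose, so the adjustment moved the air column further from 317 Hz — it was already below the reference.

313.5 Hz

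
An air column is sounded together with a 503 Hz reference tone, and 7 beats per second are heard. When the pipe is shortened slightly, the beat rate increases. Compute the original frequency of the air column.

510 Hz

|f − 503| = 7, so the air column was at either 496 Hz or 510 Hz.
A shorter pipe has a higher fundamental; the adjustment raises the air column's frequency.
The beat rate rose, so the adjustment moved the air column further from 503 Hz — it was already above the reference.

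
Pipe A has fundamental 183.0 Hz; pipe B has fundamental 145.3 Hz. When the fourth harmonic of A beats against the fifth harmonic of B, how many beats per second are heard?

5.5 Hz

Fourth harmonic of the first: 4·183.0 = 732.0 Hz.
Fifth harmonic of the second: 5·145.3 = 726.5 Hz.
f_beat = |732.0 − 726.5| = 5.5 Hz.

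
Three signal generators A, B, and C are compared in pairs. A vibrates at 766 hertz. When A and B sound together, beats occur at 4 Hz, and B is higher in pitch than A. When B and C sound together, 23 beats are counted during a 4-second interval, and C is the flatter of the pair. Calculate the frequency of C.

B is above A, so f_B = 766 + 4 = 770 Hz.
B–C: Beat frequency = 23/4 = 5.75 Hz.
C is below B, so f_C = 770 − 5.75 = 764.25 Hz.

764.25 Hz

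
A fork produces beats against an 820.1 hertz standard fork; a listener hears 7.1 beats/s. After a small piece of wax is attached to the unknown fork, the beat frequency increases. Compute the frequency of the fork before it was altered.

813 Hz

|f − 820.1| = 7.1, so the fork was at either 813 Hz or 827.2 Hz.
Loading a fork with wax lowers its frequency; the adjustment lowers the fork's frequency.
The beat rate rose, so the adjustment moved the fork further from 820.1 Hz — it was already below the reference.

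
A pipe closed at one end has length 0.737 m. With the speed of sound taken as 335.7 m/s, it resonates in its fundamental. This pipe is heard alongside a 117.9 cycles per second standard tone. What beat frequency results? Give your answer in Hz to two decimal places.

4.03 Hz

Closed pipe (odd harmonics): f_n = n·v/(4L) = 1·335.7/(4·0.737) = 113.8738 Hz.
f_beat = |113.8738 − 117.9| = 4.03 Hz.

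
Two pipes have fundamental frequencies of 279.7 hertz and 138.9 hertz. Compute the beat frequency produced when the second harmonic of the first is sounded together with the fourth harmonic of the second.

3.8 Hz

Second harmonic of the first: 2·279.7 = 559.4 Hz.
Fourth harmonic of the second: 4·138.9 = 555.6 Hz.
f_beat = |559.4 − 555.6| = 3.8 Hz.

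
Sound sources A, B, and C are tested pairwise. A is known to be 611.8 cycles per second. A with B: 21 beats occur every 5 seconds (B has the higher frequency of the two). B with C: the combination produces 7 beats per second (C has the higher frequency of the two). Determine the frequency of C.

623 Hz

A–B: Beat frequency = 21/5 = 4.2 Hz.
B is above A, so f_B = 611.8 + 4.2 = 616 Hz.
C is above B, so f_C = 616 + 7 = 623 Hz.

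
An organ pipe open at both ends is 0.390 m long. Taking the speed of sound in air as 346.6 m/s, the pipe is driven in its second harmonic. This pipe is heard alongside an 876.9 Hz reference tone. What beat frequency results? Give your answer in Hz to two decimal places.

Open pipe: f_n = n·v/(2L) = 2·346.6/(2·0.390) = 888.7179 Hz.
f_beat = |888.7179 − 876.9| = 11.82 Hz.

11.82 Hz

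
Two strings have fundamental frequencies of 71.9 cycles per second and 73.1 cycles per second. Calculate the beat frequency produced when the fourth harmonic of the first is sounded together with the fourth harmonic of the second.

4.8 Hz

Fourth harmonic of the first: 4·71.9 = 287.6 Hz.
Fourth harmonic of the second: 4·73.1 = 292.4 Hz.
f_beat = |287.6 − 292.4| = 4.8 Hz.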